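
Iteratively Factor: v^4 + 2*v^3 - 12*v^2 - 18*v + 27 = (v - 1)*(v^3 + 3*v^2 - 9*v - 27) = (v - 3)*(v - 1)*(v^2 + 6*v + 9) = (v - 3)*(v - 1)*(v + 3)*(v + 3)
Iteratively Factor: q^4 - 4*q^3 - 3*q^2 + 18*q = (q)*(q^3 - 4*q^2 - 3*q + 18) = q*(q + 2)*(q^2 - 6*q + 9) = q*(q - 3)*(q + 2)*(q - 3)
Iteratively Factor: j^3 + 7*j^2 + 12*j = (j + 3)*(j^2 + 4*j) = j*(j + 3)*(j + 4)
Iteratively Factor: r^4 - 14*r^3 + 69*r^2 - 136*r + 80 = (r - 4)*(r^3 - 10*r^2 + 29*r - 20) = (r - 4)*(r - 1)*(r^2 - 9*r + 20) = (r - 4)^2*(r - 1)*(r - 5)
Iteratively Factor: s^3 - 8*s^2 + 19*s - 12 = (s - 1)*(s^2 - 7*s + 12) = (s - 3)*(s - 1)*(s - 4)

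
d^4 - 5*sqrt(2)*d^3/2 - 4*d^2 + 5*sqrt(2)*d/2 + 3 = (d - 1)*(d + 1)*(d - 3*sqrt(2))*(d + sqrt(2)/2)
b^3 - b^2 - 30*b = b*(b - 6)*(b + 5)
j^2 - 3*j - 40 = (j - 8)*(j + 5)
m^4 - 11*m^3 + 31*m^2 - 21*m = m*(m - 7)*(m - 3)*(m - 1)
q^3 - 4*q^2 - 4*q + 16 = (q - 4)*(q - 2)*(q + 2)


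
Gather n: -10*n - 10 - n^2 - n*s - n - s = -n^2 + n*(-s - 11) - s - 10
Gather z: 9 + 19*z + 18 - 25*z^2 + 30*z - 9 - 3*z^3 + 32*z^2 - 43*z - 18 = -3*z^3 + 7*z^2 + 6*z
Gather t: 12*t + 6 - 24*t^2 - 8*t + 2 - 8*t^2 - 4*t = 8 - 32*t^2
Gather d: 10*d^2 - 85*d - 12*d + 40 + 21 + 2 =10*d^2 - 97*d + 63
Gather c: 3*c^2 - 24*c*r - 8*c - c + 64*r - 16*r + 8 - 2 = 3*c^2 + c*(-24*r - 9) + 48*r + 6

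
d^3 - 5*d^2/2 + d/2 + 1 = (d - 2)*(d - 1)*(d + 1/2)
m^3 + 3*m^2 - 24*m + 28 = (m - 2)^2*(m + 7)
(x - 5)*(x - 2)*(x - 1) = x^3 - 8*x^2 + 17*x - 10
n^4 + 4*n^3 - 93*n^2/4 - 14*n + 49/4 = (n - 7/2)*(n - 1/2)*(n + 1)*(n + 7)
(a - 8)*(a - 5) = a^2 - 13*a + 40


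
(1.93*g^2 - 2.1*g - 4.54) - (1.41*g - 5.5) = 1.93*g^2 - 3.51*g + 0.96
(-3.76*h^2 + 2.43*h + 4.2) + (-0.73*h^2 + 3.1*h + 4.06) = -4.49*h^2 + 5.53*h + 8.26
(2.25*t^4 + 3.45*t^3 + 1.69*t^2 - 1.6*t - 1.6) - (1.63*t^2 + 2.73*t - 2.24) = 2.25*t^4 + 3.45*t^3 + 0.0600000000000001*t^2 - 4.33*t + 0.64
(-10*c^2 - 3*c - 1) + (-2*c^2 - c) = -12*c^2 - 4*c - 1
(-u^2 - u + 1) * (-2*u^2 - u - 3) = 2*u^4 + 3*u^3 + 2*u^2 + 2*u - 3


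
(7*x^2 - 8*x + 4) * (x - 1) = 7*x^3 - 15*x^2 + 12*x - 4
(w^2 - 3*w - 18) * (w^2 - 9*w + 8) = w^4 - 12*w^3 + 17*w^2 + 138*w - 144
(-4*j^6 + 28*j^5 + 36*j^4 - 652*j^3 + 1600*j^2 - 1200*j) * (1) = -4*j^6 + 28*j^5 + 36*j^4 - 652*j^3 + 1600*j^2 - 1200*j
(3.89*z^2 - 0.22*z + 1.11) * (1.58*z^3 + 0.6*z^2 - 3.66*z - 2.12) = 6.1462*z^5 + 1.9864*z^4 - 12.6156*z^3 - 6.7756*z^2 - 3.5962*z - 2.3532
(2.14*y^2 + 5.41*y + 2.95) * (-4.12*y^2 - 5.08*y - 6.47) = -8.8168*y^4 - 33.1604*y^3 - 53.4826*y^2 - 49.9887*y - 19.0865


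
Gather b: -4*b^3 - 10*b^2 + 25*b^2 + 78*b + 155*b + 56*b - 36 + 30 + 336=-4*b^3 + 15*b^2 + 289*b + 330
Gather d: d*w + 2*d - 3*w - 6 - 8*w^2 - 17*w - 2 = d*(w + 2) - 8*w^2 - 20*w - 8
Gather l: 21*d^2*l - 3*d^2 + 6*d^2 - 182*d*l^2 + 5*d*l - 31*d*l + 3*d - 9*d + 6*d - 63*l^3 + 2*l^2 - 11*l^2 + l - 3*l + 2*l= 3*d^2 - 63*l^3 + l^2*(-182*d - 9) + l*(21*d^2 - 26*d)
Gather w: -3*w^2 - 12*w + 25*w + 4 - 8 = -3*w^2 + 13*w - 4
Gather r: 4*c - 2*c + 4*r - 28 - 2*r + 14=2*c + 2*r - 14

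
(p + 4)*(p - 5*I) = p^2 + 4*p - 5*I*p - 20*I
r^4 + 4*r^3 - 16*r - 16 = (r - 2)*(r + 2)^3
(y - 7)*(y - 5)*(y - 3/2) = y^3 - 27*y^2/2 + 53*y - 105/2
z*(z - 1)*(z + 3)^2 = z^4 + 5*z^3 + 3*z^2 - 9*z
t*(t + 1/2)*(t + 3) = t^3 + 7*t^2/2 + 3*t/2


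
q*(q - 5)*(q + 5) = q^3 - 25*q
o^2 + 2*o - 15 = (o - 3)*(o + 5)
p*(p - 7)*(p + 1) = p^3 - 6*p^2 - 7*p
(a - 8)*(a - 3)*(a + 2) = a^3 - 9*a^2 + 2*a + 48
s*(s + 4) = s^2 + 4*s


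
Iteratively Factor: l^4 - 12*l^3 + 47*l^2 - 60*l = (l)*(l^3 - 12*l^2 + 47*l - 60) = l*(l - 5)*(l^2 - 7*l + 12) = l*(l - 5)*(l - 4)*(l - 3)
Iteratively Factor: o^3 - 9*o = (o - 3)*(o^2 + 3*o) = o*(o - 3)*(o + 3)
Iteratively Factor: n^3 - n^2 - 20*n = (n)*(n^2 - n - 20) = n*(n + 4)*(n - 5)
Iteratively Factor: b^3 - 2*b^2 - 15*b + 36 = (b - 3)*(b^2 + b - 12) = (b - 3)^2*(b + 4)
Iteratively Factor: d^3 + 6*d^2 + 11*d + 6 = (d + 2)*(d^2 + 4*d + 3) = (d + 2)*(d + 3)*(d + 1)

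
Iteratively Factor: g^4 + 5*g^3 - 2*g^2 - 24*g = (g)*(g^3 + 5*g^2 - 2*g - 24) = g*(g - 2)*(g^2 + 7*g + 12) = g*(g - 2)*(g + 4)*(g + 3)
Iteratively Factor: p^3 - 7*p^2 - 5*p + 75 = (p - 5)*(p^2 - 2*p - 15) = (p - 5)*(p + 3)*(p - 5)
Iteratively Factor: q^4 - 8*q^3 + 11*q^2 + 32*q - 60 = (q - 5)*(q^3 - 3*q^2 - 4*q + 12) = (q - 5)*(q - 3)*(q^2 - 4) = (q - 5)*(q - 3)*(q + 2)*(q - 2)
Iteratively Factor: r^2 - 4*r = (r - 4)*(r)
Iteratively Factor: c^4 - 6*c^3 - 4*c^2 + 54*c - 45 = (c + 3)*(c^3 - 9*c^2 + 23*c - 15) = (c - 3)*(c + 3)*(c^2 - 6*c + 5) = (c - 5)*(c - 3)*(c + 3)*(c - 1)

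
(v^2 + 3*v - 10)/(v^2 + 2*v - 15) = (v - 2)/(v - 3)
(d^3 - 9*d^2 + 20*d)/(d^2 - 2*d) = (d^2 - 9*d + 20)/(d - 2)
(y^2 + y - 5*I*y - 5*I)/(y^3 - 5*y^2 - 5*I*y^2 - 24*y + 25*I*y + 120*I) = (y + 1)/(y^2 - 5*y - 24)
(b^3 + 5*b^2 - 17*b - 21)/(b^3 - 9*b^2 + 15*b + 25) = (b^2 + 4*b - 21)/(b^2 - 10*b + 25)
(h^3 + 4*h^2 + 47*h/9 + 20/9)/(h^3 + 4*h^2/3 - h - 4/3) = (h + 5/3)/(h - 1)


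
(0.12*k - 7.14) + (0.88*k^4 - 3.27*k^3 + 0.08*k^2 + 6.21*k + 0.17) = 0.88*k^4 - 3.27*k^3 + 0.08*k^2 + 6.33*k - 6.97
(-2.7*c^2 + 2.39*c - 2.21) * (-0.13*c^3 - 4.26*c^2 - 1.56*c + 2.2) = 0.351*c^5 + 11.1913*c^4 - 5.6821*c^3 - 0.253800000000002*c^2 + 8.7056*c - 4.862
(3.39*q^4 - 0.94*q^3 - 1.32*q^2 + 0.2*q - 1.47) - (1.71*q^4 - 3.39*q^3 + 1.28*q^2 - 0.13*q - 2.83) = 1.68*q^4 + 2.45*q^3 - 2.6*q^2 + 0.33*q + 1.36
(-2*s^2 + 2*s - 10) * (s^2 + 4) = -2*s^4 + 2*s^3 - 18*s^2 + 8*s - 40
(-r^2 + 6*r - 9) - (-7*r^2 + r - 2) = 6*r^2 + 5*r - 7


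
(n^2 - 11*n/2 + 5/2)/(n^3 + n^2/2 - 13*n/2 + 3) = (n - 5)/(n^2 + n - 6)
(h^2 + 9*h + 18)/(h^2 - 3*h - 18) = (h + 6)/(h - 6)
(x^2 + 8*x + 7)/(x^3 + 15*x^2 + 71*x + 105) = (x + 1)/(x^2 + 8*x + 15)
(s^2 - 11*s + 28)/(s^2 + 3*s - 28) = (s - 7)/(s + 7)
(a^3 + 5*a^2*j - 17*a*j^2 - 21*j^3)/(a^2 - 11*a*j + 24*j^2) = (a^2 + 8*a*j + 7*j^2)/(a - 8*j)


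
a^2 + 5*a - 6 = (a - 1)*(a + 6)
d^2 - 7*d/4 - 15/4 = (d - 3)*(d + 5/4)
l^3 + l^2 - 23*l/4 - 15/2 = (l - 5/2)*(l + 3/2)*(l + 2)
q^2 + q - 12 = (q - 3)*(q + 4)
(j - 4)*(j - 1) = j^2 - 5*j + 4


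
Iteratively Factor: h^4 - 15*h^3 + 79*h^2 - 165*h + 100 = (h - 5)*(h^3 - 10*h^2 + 29*h - 20) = (h - 5)^2*(h^2 - 5*h + 4) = (h - 5)^2*(h - 4)*(h - 1)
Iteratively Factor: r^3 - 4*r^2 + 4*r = (r - 2)*(r^2 - 2*r) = (r - 2)^2*(r)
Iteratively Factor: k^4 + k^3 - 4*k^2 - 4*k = (k)*(k^3 + k^2 - 4*k - 4) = k*(k + 2)*(k^2 - k - 2) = k*(k + 1)*(k + 2)*(k - 2)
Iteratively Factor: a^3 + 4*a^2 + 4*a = (a)*(a^2 + 4*a + 4) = a*(a + 2)*(a + 2)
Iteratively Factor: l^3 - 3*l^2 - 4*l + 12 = (l - 3)*(l^2 - 4) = (l - 3)*(l - 2)*(l + 2)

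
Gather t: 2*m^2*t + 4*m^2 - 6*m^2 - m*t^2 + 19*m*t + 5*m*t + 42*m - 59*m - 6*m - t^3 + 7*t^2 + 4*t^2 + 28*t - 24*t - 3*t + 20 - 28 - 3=-2*m^2 - 23*m - t^3 + t^2*(11 - m) + t*(2*m^2 + 24*m + 1) - 11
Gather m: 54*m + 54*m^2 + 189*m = 54*m^2 + 243*m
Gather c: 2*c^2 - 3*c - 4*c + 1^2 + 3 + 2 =2*c^2 - 7*c + 6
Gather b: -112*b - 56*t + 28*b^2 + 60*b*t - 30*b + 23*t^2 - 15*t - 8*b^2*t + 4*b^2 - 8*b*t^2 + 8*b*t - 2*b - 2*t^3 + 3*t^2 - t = b^2*(32 - 8*t) + b*(-8*t^2 + 68*t - 144) - 2*t^3 + 26*t^2 - 72*t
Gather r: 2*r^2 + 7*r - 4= 2*r^2 + 7*r - 4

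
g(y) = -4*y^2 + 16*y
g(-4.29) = -142.26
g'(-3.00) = 40.00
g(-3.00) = -84.00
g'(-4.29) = 50.32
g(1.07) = 12.54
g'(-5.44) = 59.52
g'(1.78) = 1.76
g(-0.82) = -15.81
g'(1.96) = 0.32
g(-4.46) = -150.93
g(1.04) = 12.31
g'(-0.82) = 22.56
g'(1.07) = 7.44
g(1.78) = 15.81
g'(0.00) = 16.00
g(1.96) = 15.99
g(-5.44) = -205.41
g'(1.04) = 7.68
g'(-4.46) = 51.68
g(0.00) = 0.00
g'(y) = 16 - 8*y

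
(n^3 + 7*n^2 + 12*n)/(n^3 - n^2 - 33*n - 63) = n*(n + 4)/(n^2 - 4*n - 21)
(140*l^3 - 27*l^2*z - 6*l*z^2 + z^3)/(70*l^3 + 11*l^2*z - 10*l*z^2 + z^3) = (-20*l^2 + l*z + z^2)/(-10*l^2 - 3*l*z + z^2)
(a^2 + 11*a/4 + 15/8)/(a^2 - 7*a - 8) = (8*a^2 + 22*a + 15)/(8*(a^2 - 7*a - 8))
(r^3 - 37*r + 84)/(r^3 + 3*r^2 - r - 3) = (r^3 - 37*r + 84)/(r^3 + 3*r^2 - r - 3)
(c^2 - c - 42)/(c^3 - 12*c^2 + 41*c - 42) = (c + 6)/(c^2 - 5*c + 6)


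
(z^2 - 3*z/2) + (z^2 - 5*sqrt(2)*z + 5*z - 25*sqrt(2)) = 2*z^2 - 5*sqrt(2)*z + 7*z/2 - 25*sqrt(2)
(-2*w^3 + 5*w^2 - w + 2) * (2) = -4*w^3 + 10*w^2 - 2*w + 4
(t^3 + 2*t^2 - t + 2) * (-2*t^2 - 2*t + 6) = -2*t^5 - 6*t^4 + 4*t^3 + 10*t^2 - 10*t + 12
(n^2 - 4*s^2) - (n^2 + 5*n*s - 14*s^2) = -5*n*s + 10*s^2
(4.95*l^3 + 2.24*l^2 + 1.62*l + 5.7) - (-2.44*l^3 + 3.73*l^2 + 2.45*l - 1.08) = 7.39*l^3 - 1.49*l^2 - 0.83*l + 6.78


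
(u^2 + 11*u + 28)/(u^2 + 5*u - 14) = (u + 4)/(u - 2)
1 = 1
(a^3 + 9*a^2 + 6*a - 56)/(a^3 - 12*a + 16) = (a + 7)/(a - 2)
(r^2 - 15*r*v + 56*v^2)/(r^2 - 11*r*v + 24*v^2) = (r - 7*v)/(r - 3*v)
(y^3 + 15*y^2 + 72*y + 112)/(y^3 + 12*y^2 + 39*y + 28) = (y + 4)/(y + 1)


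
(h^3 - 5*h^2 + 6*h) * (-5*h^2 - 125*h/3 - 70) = -5*h^5 - 50*h^4/3 + 325*h^3/3 + 100*h^2 - 420*h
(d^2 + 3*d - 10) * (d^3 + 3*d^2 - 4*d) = d^5 + 6*d^4 - 5*d^3 - 42*d^2 + 40*d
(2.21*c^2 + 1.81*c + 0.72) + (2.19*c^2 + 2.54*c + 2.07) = 4.4*c^2 + 4.35*c + 2.79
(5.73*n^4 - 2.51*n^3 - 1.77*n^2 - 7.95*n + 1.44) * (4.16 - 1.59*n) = -9.1107*n^5 + 27.8277*n^4 - 7.6273*n^3 + 5.2773*n^2 - 35.3616*n + 5.9904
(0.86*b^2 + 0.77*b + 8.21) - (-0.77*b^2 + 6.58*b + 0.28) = 1.63*b^2 - 5.81*b + 7.93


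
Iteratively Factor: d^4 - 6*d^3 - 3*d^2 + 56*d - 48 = (d + 3)*(d^3 - 9*d^2 + 24*d - 16) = (d - 1)*(d + 3)*(d^2 - 8*d + 16) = (d - 4)*(d - 1)*(d + 3)*(d - 4)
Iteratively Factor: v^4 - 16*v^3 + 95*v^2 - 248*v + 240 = (v - 4)*(v^3 - 12*v^2 + 47*v - 60) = (v - 5)*(v - 4)*(v^2 - 7*v + 12) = (v - 5)*(v - 4)*(v - 3)*(v - 4)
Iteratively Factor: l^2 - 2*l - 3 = (l + 1)*(l - 3)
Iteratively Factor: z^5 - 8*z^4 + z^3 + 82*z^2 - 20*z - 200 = (z + 2)*(z^4 - 10*z^3 + 21*z^2 + 40*z - 100) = (z - 2)*(z + 2)*(z^3 - 8*z^2 + 5*z + 50) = (z - 5)*(z - 2)*(z + 2)*(z^2 - 3*z - 10) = (z - 5)*(z - 2)*(z + 2)^2*(z - 5)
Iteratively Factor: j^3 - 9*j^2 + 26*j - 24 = (j - 2)*(j^2 - 7*j + 12) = (j - 4)*(j - 2)*(j - 3)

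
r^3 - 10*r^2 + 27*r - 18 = (r - 6)*(r - 3)*(r - 1)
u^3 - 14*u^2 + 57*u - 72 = (u - 8)*(u - 3)^2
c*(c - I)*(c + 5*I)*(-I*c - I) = -I*c^4 + 4*c^3 - I*c^3 + 4*c^2 - 5*I*c^2 - 5*I*c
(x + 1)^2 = x^2 + 2*x + 1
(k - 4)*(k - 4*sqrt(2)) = k^2 - 4*sqrt(2)*k - 4*k + 16*sqrt(2)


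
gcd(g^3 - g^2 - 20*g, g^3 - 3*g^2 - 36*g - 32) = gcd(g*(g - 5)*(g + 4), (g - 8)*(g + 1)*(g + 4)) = g + 4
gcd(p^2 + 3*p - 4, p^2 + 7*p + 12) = p + 4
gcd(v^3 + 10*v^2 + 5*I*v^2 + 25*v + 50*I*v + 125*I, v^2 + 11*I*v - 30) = v + 5*I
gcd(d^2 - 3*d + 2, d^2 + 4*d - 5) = d - 1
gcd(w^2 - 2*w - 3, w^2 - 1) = w + 1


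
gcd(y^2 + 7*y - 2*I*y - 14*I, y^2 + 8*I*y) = 1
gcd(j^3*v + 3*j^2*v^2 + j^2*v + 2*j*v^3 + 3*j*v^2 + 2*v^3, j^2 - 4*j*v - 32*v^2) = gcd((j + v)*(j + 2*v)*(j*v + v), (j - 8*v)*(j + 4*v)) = 1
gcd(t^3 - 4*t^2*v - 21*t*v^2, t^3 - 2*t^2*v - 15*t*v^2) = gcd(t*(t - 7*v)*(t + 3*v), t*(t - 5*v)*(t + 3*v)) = t^2 + 3*t*v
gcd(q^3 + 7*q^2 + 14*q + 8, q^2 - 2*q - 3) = q + 1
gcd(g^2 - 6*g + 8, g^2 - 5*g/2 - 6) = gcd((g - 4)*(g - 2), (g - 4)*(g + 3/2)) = g - 4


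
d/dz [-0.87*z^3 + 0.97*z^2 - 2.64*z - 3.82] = -2.61*z^2 + 1.94*z - 2.64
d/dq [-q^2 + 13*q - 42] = 13 - 2*q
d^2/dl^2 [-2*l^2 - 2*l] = -4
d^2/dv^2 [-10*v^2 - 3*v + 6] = -20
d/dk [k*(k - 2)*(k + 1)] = 3*k^2 - 2*k - 2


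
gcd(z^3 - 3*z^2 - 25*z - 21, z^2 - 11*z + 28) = z - 7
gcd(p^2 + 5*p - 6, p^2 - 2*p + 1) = p - 1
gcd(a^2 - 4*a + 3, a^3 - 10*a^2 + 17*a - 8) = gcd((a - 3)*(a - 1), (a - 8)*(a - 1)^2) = a - 1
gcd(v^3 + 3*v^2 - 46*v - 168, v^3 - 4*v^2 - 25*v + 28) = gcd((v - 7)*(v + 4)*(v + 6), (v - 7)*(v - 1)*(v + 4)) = v^2 - 3*v - 28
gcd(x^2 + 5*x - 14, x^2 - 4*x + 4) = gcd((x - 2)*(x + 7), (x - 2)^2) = x - 2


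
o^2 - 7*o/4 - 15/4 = (o - 3)*(o + 5/4)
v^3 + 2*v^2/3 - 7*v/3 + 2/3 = (v - 1)*(v - 1/3)*(v + 2)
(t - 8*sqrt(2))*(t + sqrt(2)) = t^2 - 7*sqrt(2)*t - 16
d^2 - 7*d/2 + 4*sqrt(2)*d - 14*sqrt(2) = (d - 7/2)*(d + 4*sqrt(2))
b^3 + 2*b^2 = b^2*(b + 2)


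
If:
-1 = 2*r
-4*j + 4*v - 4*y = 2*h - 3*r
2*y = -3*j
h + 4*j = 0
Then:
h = 8*y/3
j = -2*y/3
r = -1/2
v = 5*y/3 + 3/8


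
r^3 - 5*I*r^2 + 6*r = r*(r - 6*I)*(r + I)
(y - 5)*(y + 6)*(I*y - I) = I*y^3 - 31*I*y + 30*I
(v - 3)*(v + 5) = v^2 + 2*v - 15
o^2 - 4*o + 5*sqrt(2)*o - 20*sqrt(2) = (o - 4)*(o + 5*sqrt(2))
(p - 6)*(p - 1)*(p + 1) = p^3 - 6*p^2 - p + 6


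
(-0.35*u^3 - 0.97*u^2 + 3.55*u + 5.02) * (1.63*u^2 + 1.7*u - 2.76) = -0.5705*u^5 - 2.1761*u^4 + 5.1035*u^3 + 16.8948*u^2 - 1.264*u - 13.8552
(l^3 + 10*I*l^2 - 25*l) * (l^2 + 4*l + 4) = l^5 + 4*l^4 + 10*I*l^4 - 21*l^3 + 40*I*l^3 - 100*l^2 + 40*I*l^2 - 100*l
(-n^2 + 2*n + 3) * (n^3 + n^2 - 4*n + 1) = -n^5 + n^4 + 9*n^3 - 6*n^2 - 10*n + 3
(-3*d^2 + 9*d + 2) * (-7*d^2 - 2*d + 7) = 21*d^4 - 57*d^3 - 53*d^2 + 59*d + 14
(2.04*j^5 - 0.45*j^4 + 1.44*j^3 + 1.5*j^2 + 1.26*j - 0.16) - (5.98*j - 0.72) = 2.04*j^5 - 0.45*j^4 + 1.44*j^3 + 1.5*j^2 - 4.72*j + 0.56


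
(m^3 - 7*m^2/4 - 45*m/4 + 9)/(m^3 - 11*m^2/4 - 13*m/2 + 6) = (m + 3)/(m + 2)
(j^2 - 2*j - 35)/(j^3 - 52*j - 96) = (-j^2 + 2*j + 35)/(-j^3 + 52*j + 96)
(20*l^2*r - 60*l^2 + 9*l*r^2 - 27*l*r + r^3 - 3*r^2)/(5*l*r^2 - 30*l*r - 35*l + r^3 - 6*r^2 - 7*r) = (4*l*r - 12*l + r^2 - 3*r)/(r^2 - 6*r - 7)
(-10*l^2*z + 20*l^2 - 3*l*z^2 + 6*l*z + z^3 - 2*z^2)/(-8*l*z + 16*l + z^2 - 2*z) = (-10*l^2 - 3*l*z + z^2)/(-8*l + z)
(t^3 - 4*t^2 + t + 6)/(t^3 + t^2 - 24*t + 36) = (t + 1)/(t + 6)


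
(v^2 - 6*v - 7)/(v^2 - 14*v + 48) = (v^2 - 6*v - 7)/(v^2 - 14*v + 48)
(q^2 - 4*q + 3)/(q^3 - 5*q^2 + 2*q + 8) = (q^2 - 4*q + 3)/(q^3 - 5*q^2 + 2*q + 8)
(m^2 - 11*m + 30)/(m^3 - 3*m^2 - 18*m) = (m - 5)/(m*(m + 3))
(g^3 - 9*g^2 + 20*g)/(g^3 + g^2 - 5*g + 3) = g*(g^2 - 9*g + 20)/(g^3 + g^2 - 5*g + 3)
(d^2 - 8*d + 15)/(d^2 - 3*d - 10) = (d - 3)/(d + 2)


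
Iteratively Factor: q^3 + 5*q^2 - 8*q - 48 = (q + 4)*(q^2 + q - 12) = (q + 4)^2*(q - 3)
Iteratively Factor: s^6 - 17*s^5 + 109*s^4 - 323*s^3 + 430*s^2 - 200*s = (s - 5)*(s^5 - 12*s^4 + 49*s^3 - 78*s^2 + 40*s) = (s - 5)^2*(s^4 - 7*s^3 + 14*s^2 - 8*s) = (s - 5)^2*(s - 2)*(s^3 - 5*s^2 + 4*s) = (s - 5)^2*(s - 2)*(s - 1)*(s^2 - 4*s) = (s - 5)^2*(s - 4)*(s - 2)*(s - 1)*(s)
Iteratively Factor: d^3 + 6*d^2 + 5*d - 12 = (d - 1)*(d^2 + 7*d + 12) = (d - 1)*(d + 3)*(d + 4)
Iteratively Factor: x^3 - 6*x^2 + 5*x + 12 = (x + 1)*(x^2 - 7*x + 12) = (x - 4)*(x + 1)*(x - 3)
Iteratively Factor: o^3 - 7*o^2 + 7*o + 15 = (o + 1)*(o^2 - 8*o + 15) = (o - 3)*(o + 1)*(o - 5)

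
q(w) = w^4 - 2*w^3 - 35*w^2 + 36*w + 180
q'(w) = 4*w^3 - 6*w^2 - 70*w + 36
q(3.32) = -37.96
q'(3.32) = -116.16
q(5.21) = -128.52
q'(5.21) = 74.12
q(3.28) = -33.30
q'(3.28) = -117.00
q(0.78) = 186.21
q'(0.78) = -20.35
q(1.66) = 141.76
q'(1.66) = -78.44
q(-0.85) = 125.86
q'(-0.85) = 88.71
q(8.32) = 1696.62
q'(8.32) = 1341.99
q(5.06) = -137.53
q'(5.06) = 46.40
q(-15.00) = 49140.00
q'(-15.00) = -13764.00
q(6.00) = 0.00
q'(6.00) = 264.00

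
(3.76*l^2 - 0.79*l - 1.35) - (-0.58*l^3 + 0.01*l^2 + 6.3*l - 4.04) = 0.58*l^3 + 3.75*l^2 - 7.09*l + 2.69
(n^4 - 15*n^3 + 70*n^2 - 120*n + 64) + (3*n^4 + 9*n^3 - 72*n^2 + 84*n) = 4*n^4 - 6*n^3 - 2*n^2 - 36*n + 64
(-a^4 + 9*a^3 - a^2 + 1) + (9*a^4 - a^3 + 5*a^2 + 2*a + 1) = 8*a^4 + 8*a^3 + 4*a^2 + 2*a + 2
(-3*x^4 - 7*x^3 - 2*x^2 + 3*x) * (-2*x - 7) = 6*x^5 + 35*x^4 + 53*x^3 + 8*x^2 - 21*x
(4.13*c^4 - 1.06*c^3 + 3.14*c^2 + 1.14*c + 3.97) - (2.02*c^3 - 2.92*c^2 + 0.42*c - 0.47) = 4.13*c^4 - 3.08*c^3 + 6.06*c^2 + 0.72*c + 4.44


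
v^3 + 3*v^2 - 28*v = v*(v - 4)*(v + 7)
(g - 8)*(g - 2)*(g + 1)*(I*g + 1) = I*g^4 + g^3 - 9*I*g^3 - 9*g^2 + 6*I*g^2 + 6*g + 16*I*g + 16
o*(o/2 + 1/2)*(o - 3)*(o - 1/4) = o^4/2 - 9*o^3/8 - 5*o^2/4 + 3*o/8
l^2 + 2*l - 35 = (l - 5)*(l + 7)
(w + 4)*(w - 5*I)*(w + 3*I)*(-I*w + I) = -I*w^4 - 2*w^3 - 3*I*w^3 - 6*w^2 - 11*I*w^2 + 8*w - 45*I*w + 60*I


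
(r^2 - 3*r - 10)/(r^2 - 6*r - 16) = (r - 5)/(r - 8)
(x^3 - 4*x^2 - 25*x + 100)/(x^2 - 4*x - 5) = (x^2 + x - 20)/(x + 1)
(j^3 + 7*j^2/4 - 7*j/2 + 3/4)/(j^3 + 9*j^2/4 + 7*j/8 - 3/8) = 2*(j^2 + 2*j - 3)/(2*j^2 + 5*j + 3)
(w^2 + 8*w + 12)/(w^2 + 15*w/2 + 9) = 2*(w + 2)/(2*w + 3)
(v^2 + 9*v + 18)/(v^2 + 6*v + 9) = (v + 6)/(v + 3)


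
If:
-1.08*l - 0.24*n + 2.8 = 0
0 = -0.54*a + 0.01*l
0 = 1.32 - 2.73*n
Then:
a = 0.05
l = 2.49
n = 0.48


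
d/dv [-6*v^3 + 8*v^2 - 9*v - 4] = -18*v^2 + 16*v - 9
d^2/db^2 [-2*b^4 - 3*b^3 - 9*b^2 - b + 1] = -24*b^2 - 18*b - 18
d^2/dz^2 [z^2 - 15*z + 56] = 2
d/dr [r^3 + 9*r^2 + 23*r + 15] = 3*r^2 + 18*r + 23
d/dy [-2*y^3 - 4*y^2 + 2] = 2*y*(-3*y - 4)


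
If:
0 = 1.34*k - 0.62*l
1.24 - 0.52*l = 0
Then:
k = 1.10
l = 2.38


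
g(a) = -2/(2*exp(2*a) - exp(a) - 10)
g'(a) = -2*(-4*exp(2*a) + exp(a))/(2*exp(2*a) - exp(a) - 10)^2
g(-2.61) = 0.20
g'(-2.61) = -0.00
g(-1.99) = 0.20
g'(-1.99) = -0.00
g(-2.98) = 0.20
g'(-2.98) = -0.00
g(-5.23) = 0.20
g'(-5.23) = -0.00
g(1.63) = -0.05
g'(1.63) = 0.14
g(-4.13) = 0.20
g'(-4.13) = -0.00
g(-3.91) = 0.20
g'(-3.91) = -0.00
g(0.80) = 0.86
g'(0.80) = 6.54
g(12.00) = 0.00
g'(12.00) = 0.00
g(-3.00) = 0.20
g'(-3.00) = 0.00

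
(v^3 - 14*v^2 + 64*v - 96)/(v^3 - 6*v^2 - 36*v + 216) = (v^2 - 8*v + 16)/(v^2 - 36)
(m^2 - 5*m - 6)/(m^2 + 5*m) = (m^2 - 5*m - 6)/(m*(m + 5))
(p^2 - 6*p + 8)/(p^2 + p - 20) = (p - 2)/(p + 5)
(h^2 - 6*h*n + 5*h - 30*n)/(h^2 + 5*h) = (h - 6*n)/h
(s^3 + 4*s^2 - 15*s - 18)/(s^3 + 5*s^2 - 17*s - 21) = (s + 6)/(s + 7)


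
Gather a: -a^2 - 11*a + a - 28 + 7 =-a^2 - 10*a - 21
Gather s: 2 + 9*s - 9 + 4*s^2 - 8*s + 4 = 4*s^2 + s - 3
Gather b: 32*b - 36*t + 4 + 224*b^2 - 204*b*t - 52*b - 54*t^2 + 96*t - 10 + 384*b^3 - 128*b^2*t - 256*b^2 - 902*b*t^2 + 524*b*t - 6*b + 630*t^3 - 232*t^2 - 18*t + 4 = 384*b^3 + b^2*(-128*t - 32) + b*(-902*t^2 + 320*t - 26) + 630*t^3 - 286*t^2 + 42*t - 2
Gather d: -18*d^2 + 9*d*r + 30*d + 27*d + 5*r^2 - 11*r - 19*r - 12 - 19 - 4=-18*d^2 + d*(9*r + 57) + 5*r^2 - 30*r - 35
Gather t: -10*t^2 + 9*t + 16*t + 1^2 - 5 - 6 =-10*t^2 + 25*t - 10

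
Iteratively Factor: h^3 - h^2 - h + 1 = (h + 1)*(h^2 - 2*h + 1) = (h - 1)*(h + 1)*(h - 1)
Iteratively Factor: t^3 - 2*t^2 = (t)*(t^2 - 2*t) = t^2*(t - 2)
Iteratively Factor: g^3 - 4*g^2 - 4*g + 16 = (g - 4)*(g^2 - 4) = (g - 4)*(g + 2)*(g - 2)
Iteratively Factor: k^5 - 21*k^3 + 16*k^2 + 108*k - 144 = (k + 4)*(k^4 - 4*k^3 - 5*k^2 + 36*k - 36) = (k - 2)*(k + 4)*(k^3 - 2*k^2 - 9*k + 18) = (k - 2)^2*(k + 4)*(k^2 - 9) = (k - 3)*(k - 2)^2*(k + 4)*(k + 3)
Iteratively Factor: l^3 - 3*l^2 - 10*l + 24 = (l - 2)*(l^2 - l - 12) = (l - 4)*(l - 2)*(l + 3)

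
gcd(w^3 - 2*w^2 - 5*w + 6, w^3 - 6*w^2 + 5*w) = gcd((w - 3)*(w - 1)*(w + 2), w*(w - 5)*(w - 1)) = w - 1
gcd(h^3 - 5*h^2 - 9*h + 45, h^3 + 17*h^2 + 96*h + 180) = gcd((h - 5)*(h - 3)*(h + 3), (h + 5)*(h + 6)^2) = 1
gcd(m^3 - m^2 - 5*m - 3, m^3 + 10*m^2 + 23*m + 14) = m + 1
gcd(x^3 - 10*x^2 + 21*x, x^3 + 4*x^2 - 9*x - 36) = x - 3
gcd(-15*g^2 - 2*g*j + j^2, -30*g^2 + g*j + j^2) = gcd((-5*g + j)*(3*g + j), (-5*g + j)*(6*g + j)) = 5*g - j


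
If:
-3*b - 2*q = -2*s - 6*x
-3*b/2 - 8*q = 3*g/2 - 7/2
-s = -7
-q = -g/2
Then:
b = 11*x/5 + 49/10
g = -3*x/5 - 7/10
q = -3*x/10 - 7/20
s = 7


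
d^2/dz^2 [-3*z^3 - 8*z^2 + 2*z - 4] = -18*z - 16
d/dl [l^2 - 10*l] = 2*l - 10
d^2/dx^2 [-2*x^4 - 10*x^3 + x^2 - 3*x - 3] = -24*x^2 - 60*x + 2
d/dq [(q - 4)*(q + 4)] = 2*q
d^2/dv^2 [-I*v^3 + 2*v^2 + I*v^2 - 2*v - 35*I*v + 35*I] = -6*I*v + 4 + 2*I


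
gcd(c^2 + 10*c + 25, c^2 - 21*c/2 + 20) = 1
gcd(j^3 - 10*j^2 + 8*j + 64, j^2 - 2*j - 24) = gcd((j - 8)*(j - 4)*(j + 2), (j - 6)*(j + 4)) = 1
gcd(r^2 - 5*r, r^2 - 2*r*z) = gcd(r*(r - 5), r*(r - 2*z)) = r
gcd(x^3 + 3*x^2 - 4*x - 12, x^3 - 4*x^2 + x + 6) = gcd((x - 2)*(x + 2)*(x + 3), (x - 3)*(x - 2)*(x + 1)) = x - 2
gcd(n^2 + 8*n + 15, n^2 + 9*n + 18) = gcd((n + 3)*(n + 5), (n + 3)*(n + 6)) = n + 3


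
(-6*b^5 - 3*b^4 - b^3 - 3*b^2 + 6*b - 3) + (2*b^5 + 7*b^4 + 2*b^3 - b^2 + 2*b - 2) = -4*b^5 + 4*b^4 + b^3 - 4*b^2 + 8*b - 5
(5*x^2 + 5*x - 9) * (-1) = -5*x^2 - 5*x + 9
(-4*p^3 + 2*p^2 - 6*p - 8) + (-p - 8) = -4*p^3 + 2*p^2 - 7*p - 16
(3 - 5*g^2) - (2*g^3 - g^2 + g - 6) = -2*g^3 - 4*g^2 - g + 9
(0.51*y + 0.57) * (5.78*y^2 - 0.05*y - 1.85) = 2.9478*y^3 + 3.2691*y^2 - 0.972*y - 1.0545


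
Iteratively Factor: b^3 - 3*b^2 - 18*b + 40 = (b + 4)*(b^2 - 7*b + 10) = (b - 5)*(b + 4)*(b - 2)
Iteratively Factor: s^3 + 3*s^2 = (s)*(s^2 + 3*s) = s*(s + 3)*(s)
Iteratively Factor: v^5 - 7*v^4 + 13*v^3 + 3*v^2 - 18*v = (v + 1)*(v^4 - 8*v^3 + 21*v^2 - 18*v) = v*(v + 1)*(v^3 - 8*v^2 + 21*v - 18) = v*(v - 3)*(v + 1)*(v^2 - 5*v + 6) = v*(v - 3)*(v - 2)*(v + 1)*(v - 3)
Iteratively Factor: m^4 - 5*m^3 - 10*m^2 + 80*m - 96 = (m - 4)*(m^3 - m^2 - 14*m + 24) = (m - 4)*(m - 2)*(m^2 + m - 12) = (m - 4)*(m - 3)*(m - 2)*(m + 4)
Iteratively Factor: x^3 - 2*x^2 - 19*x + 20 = (x - 5)*(x^2 + 3*x - 4) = (x - 5)*(x + 4)*(x - 1)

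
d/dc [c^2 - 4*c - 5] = 2*c - 4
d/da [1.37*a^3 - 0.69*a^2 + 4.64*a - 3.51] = 4.11*a^2 - 1.38*a + 4.64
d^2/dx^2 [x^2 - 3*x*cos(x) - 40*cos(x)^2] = 3*x*cos(x) - 160*sin(x)^2 + 6*sin(x) + 82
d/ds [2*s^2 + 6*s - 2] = 4*s + 6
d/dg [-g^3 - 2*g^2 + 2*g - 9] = -3*g^2 - 4*g + 2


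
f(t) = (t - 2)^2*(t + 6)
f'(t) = (t - 2)^2 + (t + 6)*(2*t - 4)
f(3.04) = 9.78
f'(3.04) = 19.88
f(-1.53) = 55.70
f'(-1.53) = -19.10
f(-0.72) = 39.06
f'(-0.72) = -21.32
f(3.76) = 30.23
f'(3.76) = 37.45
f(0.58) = 13.27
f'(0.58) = -16.67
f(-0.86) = 42.04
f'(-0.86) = -21.22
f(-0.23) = 28.69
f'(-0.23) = -20.76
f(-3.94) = 72.68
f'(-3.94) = 10.81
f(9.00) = 735.00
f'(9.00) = 259.00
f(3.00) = 9.00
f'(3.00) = 19.00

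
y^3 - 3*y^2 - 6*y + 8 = (y - 4)*(y - 1)*(y + 2)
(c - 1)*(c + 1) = c^2 - 1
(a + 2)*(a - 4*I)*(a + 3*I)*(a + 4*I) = a^4 + 2*a^3 + 3*I*a^3 + 16*a^2 + 6*I*a^2 + 32*a + 48*I*a + 96*I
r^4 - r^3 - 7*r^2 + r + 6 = (r - 3)*(r - 1)*(r + 1)*(r + 2)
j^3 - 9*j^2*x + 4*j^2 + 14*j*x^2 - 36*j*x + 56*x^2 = (j + 4)*(j - 7*x)*(j - 2*x)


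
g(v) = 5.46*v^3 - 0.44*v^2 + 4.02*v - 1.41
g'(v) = 16.38*v^2 - 0.88*v + 4.02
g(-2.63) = -114.35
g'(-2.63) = 119.63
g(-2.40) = -89.07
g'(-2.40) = 100.48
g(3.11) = 171.07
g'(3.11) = 159.71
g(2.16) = 60.24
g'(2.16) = 78.54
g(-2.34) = -83.18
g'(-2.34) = 95.77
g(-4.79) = -630.83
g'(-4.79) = 384.06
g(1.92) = 43.33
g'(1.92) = 62.71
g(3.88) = 326.49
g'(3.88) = 247.20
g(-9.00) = -4053.57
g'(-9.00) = 1338.72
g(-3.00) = -164.85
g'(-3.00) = 154.08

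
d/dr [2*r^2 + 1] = 4*r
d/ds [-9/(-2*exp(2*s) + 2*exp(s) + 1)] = (18 - 36*exp(s))*exp(s)/(-2*exp(2*s) + 2*exp(s) + 1)^2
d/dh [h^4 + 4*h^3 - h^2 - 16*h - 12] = 4*h^3 + 12*h^2 - 2*h - 16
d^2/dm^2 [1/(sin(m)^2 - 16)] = 2*(-2*sin(m)^4 - 29*sin(m)^2 + 16)/(sin(m)^2 - 16)^3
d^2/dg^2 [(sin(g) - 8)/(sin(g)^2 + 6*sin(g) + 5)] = (-sin(g)^4 + 39*sin(g)^3 + 137*sin(g)^2 - 27*sin(g) - 556)/((sin(g) + 1)^2*(sin(g) + 5)^3)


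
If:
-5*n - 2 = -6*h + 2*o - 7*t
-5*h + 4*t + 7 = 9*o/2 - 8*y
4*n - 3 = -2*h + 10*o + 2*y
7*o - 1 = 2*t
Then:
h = 415*y/523 + 1103/1046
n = 154/523 - 501*y/523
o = 15/523 - 222*y/523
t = -777*y/523 - 209/523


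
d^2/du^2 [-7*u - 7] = 0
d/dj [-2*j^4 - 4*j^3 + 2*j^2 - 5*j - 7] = -8*j^3 - 12*j^2 + 4*j - 5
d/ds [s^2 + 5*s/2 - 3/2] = 2*s + 5/2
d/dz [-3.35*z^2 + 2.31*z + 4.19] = 2.31 - 6.7*z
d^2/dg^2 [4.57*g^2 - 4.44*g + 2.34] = 9.14000000000000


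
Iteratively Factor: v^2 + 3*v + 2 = (v + 1)*(v + 2)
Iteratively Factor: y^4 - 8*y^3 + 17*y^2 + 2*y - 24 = (y - 4)*(y^3 - 4*y^2 + y + 6) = (y - 4)*(y - 3)*(y^2 - y - 2) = (y - 4)*(y - 3)*(y + 1)*(y - 2)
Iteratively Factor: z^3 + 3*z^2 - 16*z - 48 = (z - 4)*(z^2 + 7*z + 12) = (z - 4)*(z + 3)*(z + 4)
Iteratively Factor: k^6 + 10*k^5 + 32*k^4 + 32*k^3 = (k + 2)*(k^5 + 8*k^4 + 16*k^3) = k*(k + 2)*(k^4 + 8*k^3 + 16*k^2) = k*(k + 2)*(k + 4)*(k^3 + 4*k^2) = k^2*(k + 2)*(k + 4)*(k^2 + 4*k) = k^2*(k + 2)*(k + 4)^2*(k)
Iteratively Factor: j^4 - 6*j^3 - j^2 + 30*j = (j - 3)*(j^3 - 3*j^2 - 10*j) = j*(j - 3)*(j^2 - 3*j - 10) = j*(j - 5)*(j - 3)*(j + 2)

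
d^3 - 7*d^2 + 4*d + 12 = (d - 6)*(d - 2)*(d + 1)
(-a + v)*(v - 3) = -a*v + 3*a + v^2 - 3*v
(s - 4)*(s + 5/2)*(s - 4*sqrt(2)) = s^3 - 4*sqrt(2)*s^2 - 3*s^2/2 - 10*s + 6*sqrt(2)*s + 40*sqrt(2)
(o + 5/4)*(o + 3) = o^2 + 17*o/4 + 15/4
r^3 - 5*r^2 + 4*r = r*(r - 4)*(r - 1)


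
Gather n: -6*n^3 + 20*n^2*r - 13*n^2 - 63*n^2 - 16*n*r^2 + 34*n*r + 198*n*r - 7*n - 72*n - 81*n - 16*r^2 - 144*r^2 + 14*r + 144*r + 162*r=-6*n^3 + n^2*(20*r - 76) + n*(-16*r^2 + 232*r - 160) - 160*r^2 + 320*r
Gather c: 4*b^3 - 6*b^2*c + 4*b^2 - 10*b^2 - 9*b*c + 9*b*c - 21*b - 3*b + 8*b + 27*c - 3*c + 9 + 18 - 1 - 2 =4*b^3 - 6*b^2 - 16*b + c*(24 - 6*b^2) + 24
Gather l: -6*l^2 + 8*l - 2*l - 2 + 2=-6*l^2 + 6*l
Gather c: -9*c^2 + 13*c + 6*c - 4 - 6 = -9*c^2 + 19*c - 10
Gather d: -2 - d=-d - 2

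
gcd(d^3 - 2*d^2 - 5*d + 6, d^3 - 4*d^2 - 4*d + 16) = d + 2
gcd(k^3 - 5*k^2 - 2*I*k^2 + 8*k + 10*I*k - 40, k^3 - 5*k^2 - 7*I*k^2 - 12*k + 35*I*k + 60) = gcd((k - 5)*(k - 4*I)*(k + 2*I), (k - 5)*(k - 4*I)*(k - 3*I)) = k^2 + k*(-5 - 4*I) + 20*I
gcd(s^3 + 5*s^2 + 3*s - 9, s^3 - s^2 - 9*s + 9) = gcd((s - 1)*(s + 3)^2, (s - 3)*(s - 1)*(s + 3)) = s^2 + 2*s - 3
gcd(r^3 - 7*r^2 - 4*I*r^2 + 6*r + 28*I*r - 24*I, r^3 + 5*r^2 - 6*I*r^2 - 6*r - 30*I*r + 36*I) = r - 1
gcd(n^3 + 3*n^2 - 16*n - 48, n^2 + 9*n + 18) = n + 3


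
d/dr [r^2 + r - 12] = 2*r + 1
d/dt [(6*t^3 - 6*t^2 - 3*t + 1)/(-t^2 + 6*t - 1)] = (-6*t^4 + 72*t^3 - 57*t^2 + 14*t - 3)/(t^4 - 12*t^3 + 38*t^2 - 12*t + 1)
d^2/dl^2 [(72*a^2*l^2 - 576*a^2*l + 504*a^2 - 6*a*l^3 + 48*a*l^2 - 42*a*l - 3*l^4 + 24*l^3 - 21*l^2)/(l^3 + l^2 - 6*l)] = 12*(12*a^2*l^6 - 288*a^2*l^5 + 432*a^2*l^4 + 72*a^2*l^3 - 1260*a^2*l^2 - 1512*a^2*l + 3024*a^2 + 9*a*l^6 - 39*a*l^5 + 123*a*l^4 - 37*a*l^3 - 11*l^6 + 81*l^5 - 117*l^4 + 123*l^3)/(l^3*(l^6 + 3*l^5 - 15*l^4 - 35*l^3 + 90*l^2 + 108*l - 216))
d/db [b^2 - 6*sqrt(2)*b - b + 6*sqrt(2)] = 2*b - 6*sqrt(2) - 1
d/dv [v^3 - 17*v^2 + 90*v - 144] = 3*v^2 - 34*v + 90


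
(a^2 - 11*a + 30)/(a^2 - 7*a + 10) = (a - 6)/(a - 2)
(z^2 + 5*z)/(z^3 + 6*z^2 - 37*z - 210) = z/(z^2 + z - 42)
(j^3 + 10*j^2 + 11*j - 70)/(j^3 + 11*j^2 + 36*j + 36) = (j^3 + 10*j^2 + 11*j - 70)/(j^3 + 11*j^2 + 36*j + 36)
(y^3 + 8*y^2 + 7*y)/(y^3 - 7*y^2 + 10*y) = (y^2 + 8*y + 7)/(y^2 - 7*y + 10)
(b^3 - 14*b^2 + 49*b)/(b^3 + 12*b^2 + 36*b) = (b^2 - 14*b + 49)/(b^2 + 12*b + 36)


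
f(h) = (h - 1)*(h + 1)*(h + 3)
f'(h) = (h - 1)*(h + 1) + (h - 1)*(h + 3) + (h + 1)*(h + 3) = 3*h^2 + 6*h - 1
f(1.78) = 10.36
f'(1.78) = 19.19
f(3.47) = 71.43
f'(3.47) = 55.94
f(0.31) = -2.99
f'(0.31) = 1.15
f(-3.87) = -12.16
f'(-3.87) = 20.71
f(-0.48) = -1.94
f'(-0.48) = -3.19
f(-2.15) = 3.08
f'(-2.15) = -0.03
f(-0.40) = -2.18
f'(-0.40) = -2.92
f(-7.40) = -236.54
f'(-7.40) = 118.88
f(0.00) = -3.00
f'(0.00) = -1.00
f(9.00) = 960.00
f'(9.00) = 296.00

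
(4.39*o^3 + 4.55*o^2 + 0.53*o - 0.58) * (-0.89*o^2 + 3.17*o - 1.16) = -3.9071*o^5 + 9.8668*o^4 + 8.8594*o^3 - 3.0817*o^2 - 2.4534*o + 0.6728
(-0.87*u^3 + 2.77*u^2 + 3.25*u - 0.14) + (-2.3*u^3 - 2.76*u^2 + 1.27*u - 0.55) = -3.17*u^3 + 0.0100000000000002*u^2 + 4.52*u - 0.69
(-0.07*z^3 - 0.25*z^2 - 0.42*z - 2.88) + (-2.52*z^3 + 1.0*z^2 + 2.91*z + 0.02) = -2.59*z^3 + 0.75*z^2 + 2.49*z - 2.86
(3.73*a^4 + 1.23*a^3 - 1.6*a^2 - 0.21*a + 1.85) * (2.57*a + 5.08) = 9.5861*a^5 + 22.1095*a^4 + 2.1364*a^3 - 8.6677*a^2 + 3.6877*a + 9.398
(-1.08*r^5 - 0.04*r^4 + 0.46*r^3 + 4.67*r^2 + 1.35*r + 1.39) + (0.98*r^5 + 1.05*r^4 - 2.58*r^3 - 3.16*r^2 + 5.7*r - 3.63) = -0.1*r^5 + 1.01*r^4 - 2.12*r^3 + 1.51*r^2 + 7.05*r - 2.24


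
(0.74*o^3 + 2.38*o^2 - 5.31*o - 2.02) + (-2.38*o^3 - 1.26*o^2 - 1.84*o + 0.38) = -1.64*o^3 + 1.12*o^2 - 7.15*o - 1.64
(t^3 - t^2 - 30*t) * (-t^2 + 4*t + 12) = -t^5 + 5*t^4 + 38*t^3 - 132*t^2 - 360*t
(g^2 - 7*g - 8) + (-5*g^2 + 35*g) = -4*g^2 + 28*g - 8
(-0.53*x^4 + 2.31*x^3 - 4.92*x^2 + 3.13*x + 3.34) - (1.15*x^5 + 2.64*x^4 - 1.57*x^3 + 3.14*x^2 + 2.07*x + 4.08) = -1.15*x^5 - 3.17*x^4 + 3.88*x^3 - 8.06*x^2 + 1.06*x - 0.74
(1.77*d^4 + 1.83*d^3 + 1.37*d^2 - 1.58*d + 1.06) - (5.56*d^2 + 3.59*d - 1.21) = 1.77*d^4 + 1.83*d^3 - 4.19*d^2 - 5.17*d + 2.27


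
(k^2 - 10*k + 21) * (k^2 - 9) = k^4 - 10*k^3 + 12*k^2 + 90*k - 189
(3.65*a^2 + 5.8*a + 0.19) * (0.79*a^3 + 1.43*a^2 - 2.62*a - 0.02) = 2.8835*a^5 + 9.8015*a^4 - 1.1189*a^3 - 14.9973*a^2 - 0.6138*a - 0.0038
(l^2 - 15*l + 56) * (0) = 0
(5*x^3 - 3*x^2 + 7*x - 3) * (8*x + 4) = 40*x^4 - 4*x^3 + 44*x^2 + 4*x - 12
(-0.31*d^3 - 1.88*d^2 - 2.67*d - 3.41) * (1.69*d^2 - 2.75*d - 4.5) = -0.5239*d^5 - 2.3247*d^4 + 2.0527*d^3 + 10.0396*d^2 + 21.3925*d + 15.345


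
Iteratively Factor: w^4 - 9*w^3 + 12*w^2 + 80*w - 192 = (w + 3)*(w^3 - 12*w^2 + 48*w - 64) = (w - 4)*(w + 3)*(w^2 - 8*w + 16) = (w - 4)^2*(w + 3)*(w - 4)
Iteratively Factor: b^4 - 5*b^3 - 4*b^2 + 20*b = (b)*(b^3 - 5*b^2 - 4*b + 20) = b*(b + 2)*(b^2 - 7*b + 10) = b*(b - 5)*(b + 2)*(b - 2)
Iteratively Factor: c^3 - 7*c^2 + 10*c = (c - 2)*(c^2 - 5*c) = (c - 5)*(c - 2)*(c)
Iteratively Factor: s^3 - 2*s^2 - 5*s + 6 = (s + 2)*(s^2 - 4*s + 3) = (s - 3)*(s + 2)*(s - 1)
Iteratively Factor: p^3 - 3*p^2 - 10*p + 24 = (p - 4)*(p^2 + p - 6) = (p - 4)*(p - 2)*(p + 3)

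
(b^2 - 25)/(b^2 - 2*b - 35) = (b - 5)/(b - 7)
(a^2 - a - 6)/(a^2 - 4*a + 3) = (a + 2)/(a - 1)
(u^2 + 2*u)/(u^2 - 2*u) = (u + 2)/(u - 2)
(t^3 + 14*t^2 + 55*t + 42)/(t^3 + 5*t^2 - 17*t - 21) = (t + 6)/(t - 3)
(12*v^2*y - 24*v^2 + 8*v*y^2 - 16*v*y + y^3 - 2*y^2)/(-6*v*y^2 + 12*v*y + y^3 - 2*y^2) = (12*v^2 + 8*v*y + y^2)/(y*(-6*v + y))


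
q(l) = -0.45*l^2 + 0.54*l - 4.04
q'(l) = 0.54 - 0.9*l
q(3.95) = -8.93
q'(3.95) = -3.02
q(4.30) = -10.04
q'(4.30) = -3.33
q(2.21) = -5.04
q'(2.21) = -1.45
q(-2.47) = -8.12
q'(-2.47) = 2.76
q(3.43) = -7.48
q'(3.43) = -2.55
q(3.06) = -6.60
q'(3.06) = -2.21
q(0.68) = -3.88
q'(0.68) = -0.07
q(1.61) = -4.34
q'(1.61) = -0.91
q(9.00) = -35.63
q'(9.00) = -7.56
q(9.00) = -35.63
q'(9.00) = -7.56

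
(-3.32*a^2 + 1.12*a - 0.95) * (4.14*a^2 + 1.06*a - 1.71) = -13.7448*a^4 + 1.1176*a^3 + 2.9314*a^2 - 2.9222*a + 1.6245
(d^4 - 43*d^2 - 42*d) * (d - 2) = d^5 - 2*d^4 - 43*d^3 + 44*d^2 + 84*d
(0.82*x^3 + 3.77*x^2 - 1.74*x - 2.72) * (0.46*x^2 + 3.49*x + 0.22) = 0.3772*x^5 + 4.596*x^4 + 12.5373*x^3 - 6.4944*x^2 - 9.8756*x - 0.5984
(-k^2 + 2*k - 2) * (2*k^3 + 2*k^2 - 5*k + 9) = -2*k^5 + 2*k^4 + 5*k^3 - 23*k^2 + 28*k - 18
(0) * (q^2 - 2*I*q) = 0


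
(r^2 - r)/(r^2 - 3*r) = (r - 1)/(r - 3)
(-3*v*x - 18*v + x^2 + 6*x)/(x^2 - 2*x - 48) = (-3*v + x)/(x - 8)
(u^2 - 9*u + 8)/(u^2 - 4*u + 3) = (u - 8)/(u - 3)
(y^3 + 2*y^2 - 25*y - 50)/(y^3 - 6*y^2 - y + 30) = (y + 5)/(y - 3)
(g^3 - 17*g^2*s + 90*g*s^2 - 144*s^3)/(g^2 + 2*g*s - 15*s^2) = (g^2 - 14*g*s + 48*s^2)/(g + 5*s)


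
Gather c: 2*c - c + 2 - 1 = c + 1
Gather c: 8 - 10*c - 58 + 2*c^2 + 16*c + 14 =2*c^2 + 6*c - 36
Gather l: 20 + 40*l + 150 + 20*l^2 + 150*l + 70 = 20*l^2 + 190*l + 240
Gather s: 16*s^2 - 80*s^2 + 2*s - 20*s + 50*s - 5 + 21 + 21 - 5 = -64*s^2 + 32*s + 32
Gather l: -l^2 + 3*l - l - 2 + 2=-l^2 + 2*l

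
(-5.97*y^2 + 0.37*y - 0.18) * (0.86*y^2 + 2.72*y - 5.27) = -5.1342*y^4 - 15.9202*y^3 + 32.3135*y^2 - 2.4395*y + 0.9486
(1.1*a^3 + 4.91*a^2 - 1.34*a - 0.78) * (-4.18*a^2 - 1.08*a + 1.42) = -4.598*a^5 - 21.7118*a^4 + 1.8604*a^3 + 11.6798*a^2 - 1.0604*a - 1.1076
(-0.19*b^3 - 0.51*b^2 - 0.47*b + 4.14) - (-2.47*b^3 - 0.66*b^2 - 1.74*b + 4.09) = 2.28*b^3 + 0.15*b^2 + 1.27*b + 0.0499999999999998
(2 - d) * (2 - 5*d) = 5*d^2 - 12*d + 4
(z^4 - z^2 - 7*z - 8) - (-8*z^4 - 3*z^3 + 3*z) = 9*z^4 + 3*z^3 - z^2 - 10*z - 8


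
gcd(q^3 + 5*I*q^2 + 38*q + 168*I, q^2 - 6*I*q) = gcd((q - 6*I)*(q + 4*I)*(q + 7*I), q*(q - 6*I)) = q - 6*I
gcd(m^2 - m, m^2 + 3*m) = m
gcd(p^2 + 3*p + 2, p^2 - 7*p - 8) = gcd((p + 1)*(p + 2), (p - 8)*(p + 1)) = p + 1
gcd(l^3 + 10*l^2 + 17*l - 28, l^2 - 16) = l + 4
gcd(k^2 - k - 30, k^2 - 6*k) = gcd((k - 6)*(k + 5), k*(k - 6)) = k - 6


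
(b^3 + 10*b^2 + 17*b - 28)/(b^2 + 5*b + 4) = (b^2 + 6*b - 7)/(b + 1)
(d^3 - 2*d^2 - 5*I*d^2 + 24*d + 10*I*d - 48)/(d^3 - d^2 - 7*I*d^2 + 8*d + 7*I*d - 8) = (d^2 + d*(-2 + 3*I) - 6*I)/(d^2 + d*(-1 + I) - I)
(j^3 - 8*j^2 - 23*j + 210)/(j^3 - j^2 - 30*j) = (j - 7)/j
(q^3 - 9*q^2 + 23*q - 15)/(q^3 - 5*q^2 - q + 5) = (q - 3)/(q + 1)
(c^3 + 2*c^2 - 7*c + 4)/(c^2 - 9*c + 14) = (c^3 + 2*c^2 - 7*c + 4)/(c^2 - 9*c + 14)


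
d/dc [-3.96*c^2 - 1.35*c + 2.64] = -7.92*c - 1.35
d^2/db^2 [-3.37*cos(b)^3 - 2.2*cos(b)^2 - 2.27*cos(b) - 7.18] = 4.7975*cos(b) + 4.4*cos(2*b) + 7.5825*cos(3*b)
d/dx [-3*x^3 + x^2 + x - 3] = -9*x^2 + 2*x + 1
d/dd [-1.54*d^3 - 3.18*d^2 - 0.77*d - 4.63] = -4.62*d^2 - 6.36*d - 0.77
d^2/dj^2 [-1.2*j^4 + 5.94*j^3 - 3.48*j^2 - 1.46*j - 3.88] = -14.4*j^2 + 35.64*j - 6.96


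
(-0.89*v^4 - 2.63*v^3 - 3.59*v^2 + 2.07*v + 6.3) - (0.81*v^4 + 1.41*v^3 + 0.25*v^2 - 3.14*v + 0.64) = -1.7*v^4 - 4.04*v^3 - 3.84*v^2 + 5.21*v + 5.66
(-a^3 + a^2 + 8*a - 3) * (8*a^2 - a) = -8*a^5 + 9*a^4 + 63*a^3 - 32*a^2 + 3*a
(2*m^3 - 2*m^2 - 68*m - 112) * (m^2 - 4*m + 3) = 2*m^5 - 10*m^4 - 54*m^3 + 154*m^2 + 244*m - 336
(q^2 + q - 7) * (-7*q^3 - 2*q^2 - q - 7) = -7*q^5 - 9*q^4 + 46*q^3 + 6*q^2 + 49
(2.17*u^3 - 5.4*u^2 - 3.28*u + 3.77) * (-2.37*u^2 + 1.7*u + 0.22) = -5.1429*u^5 + 16.487*u^4 - 0.929*u^3 - 15.6989*u^2 + 5.6874*u + 0.8294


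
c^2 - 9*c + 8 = (c - 8)*(c - 1)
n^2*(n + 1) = n^3 + n^2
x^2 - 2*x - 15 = (x - 5)*(x + 3)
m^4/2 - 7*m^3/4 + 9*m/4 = m*(m/2 + 1/2)*(m - 3)*(m - 3/2)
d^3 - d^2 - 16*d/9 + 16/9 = (d - 4/3)*(d - 1)*(d + 4/3)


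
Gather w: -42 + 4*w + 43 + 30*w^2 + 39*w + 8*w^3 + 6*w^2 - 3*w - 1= 8*w^3 + 36*w^2 + 40*w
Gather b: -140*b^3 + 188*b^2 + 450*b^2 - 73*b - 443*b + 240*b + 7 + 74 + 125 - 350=-140*b^3 + 638*b^2 - 276*b - 144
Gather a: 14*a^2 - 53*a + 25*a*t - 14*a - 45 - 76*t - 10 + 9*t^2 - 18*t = 14*a^2 + a*(25*t - 67) + 9*t^2 - 94*t - 55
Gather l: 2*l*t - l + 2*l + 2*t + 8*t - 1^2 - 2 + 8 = l*(2*t + 1) + 10*t + 5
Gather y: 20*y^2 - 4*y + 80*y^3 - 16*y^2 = 80*y^3 + 4*y^2 - 4*y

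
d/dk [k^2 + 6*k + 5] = 2*k + 6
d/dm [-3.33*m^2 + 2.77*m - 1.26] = 2.77 - 6.66*m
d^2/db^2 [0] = 0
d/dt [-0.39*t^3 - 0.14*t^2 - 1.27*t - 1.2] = -1.17*t^2 - 0.28*t - 1.27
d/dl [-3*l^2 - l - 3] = -6*l - 1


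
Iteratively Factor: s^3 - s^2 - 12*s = (s - 4)*(s^2 + 3*s) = s*(s - 4)*(s + 3)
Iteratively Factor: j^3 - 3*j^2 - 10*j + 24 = (j + 3)*(j^2 - 6*j + 8) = (j - 2)*(j + 3)*(j - 4)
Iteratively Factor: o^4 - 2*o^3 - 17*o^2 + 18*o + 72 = (o + 3)*(o^3 - 5*o^2 - 2*o + 24) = (o - 4)*(o + 3)*(o^2 - o - 6) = (o - 4)*(o - 3)*(o + 3)*(o + 2)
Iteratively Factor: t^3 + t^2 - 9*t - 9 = (t + 1)*(t^2 - 9) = (t + 1)*(t + 3)*(t - 3)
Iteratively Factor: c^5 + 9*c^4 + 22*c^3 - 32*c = (c)*(c^4 + 9*c^3 + 22*c^2 - 32) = c*(c + 4)*(c^3 + 5*c^2 + 2*c - 8) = c*(c + 2)*(c + 4)*(c^2 + 3*c - 4) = c*(c - 1)*(c + 2)*(c + 4)*(c + 4)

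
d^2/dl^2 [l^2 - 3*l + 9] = 2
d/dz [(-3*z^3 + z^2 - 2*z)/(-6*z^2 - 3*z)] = (6*z^2 + 6*z - 5)/(3*(4*z^2 + 4*z + 1))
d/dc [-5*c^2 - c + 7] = -10*c - 1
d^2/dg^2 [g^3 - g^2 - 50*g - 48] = 6*g - 2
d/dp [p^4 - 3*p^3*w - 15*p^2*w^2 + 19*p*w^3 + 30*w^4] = 4*p^3 - 9*p^2*w - 30*p*w^2 + 19*w^3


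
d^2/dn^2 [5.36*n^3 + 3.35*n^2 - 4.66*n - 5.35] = 32.16*n + 6.7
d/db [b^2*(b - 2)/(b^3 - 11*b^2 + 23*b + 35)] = b*(-9*b^3 + 46*b^2 + 59*b - 140)/(b^6 - 22*b^5 + 167*b^4 - 436*b^3 - 241*b^2 + 1610*b + 1225)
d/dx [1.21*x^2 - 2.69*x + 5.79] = 2.42*x - 2.69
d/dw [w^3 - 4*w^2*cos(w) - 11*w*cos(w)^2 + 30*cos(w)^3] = 4*w^2*sin(w) + 3*w^2 + 11*w*sin(2*w) - 8*w*cos(w) - 90*sin(w)*cos(w)^2 - 11*cos(w)^2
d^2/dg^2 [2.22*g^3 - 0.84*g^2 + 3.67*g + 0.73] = 13.32*g - 1.68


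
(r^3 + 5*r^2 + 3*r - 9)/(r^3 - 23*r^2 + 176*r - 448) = (r^3 + 5*r^2 + 3*r - 9)/(r^3 - 23*r^2 + 176*r - 448)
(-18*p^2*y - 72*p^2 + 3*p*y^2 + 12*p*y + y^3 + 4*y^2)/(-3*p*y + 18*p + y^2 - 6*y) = (6*p*y + 24*p + y^2 + 4*y)/(y - 6)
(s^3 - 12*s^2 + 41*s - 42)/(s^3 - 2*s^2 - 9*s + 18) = (s - 7)/(s + 3)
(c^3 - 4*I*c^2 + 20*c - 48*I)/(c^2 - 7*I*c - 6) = (c^2 + 2*I*c + 8)/(c - I)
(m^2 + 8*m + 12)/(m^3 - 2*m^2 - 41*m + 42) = (m + 2)/(m^2 - 8*m + 7)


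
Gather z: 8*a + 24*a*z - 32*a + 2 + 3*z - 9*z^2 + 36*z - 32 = -24*a - 9*z^2 + z*(24*a + 39) - 30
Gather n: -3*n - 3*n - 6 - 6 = -6*n - 12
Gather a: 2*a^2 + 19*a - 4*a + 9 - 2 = 2*a^2 + 15*a + 7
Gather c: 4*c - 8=4*c - 8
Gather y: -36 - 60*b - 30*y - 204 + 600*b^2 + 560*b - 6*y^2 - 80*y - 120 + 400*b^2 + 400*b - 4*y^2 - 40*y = 1000*b^2 + 900*b - 10*y^2 - 150*y - 360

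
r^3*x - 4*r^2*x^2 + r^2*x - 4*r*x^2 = r*(r - 4*x)*(r*x + x)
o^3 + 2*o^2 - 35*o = o*(o - 5)*(o + 7)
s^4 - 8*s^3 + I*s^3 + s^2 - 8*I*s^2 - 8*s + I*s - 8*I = (s - 8)*(s + I)*(-I*s + 1)*(I*s + 1)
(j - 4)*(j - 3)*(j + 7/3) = j^3 - 14*j^2/3 - 13*j/3 + 28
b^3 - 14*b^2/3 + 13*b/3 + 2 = (b - 3)*(b - 2)*(b + 1/3)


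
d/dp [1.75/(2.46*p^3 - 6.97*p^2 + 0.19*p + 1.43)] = (-12.915*p^2 + 24.395*p - 0.3325)/(2.46*p^3 - 6.97*p^2 + 0.19*p + 1.43)^2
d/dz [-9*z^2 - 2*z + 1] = -18*z - 2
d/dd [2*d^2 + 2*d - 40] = 4*d + 2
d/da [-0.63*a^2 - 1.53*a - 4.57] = -1.26*a - 1.53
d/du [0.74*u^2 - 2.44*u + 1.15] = 1.48*u - 2.44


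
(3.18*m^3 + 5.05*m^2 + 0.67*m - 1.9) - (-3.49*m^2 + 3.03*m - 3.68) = 3.18*m^3 + 8.54*m^2 - 2.36*m + 1.78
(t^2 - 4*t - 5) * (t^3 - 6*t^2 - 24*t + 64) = t^5 - 10*t^4 - 5*t^3 + 190*t^2 - 136*t - 320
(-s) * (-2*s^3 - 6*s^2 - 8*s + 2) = 2*s^4 + 6*s^3 + 8*s^2 - 2*s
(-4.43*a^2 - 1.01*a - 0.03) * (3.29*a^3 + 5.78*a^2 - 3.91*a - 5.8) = -14.5747*a^5 - 28.9283*a^4 + 11.3848*a^3 + 29.4697*a^2 + 5.9753*a + 0.174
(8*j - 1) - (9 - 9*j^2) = 9*j^2 + 8*j - 10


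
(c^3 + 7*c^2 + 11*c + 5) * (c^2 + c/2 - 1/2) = c^5 + 15*c^4/2 + 14*c^3 + 7*c^2 - 3*c - 5/2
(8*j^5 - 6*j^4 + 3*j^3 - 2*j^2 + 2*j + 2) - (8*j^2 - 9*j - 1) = 8*j^5 - 6*j^4 + 3*j^3 - 10*j^2 + 11*j + 3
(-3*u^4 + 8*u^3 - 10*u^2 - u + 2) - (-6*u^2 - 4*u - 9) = -3*u^4 + 8*u^3 - 4*u^2 + 3*u + 11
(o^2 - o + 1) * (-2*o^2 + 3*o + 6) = -2*o^4 + 5*o^3 + o^2 - 3*o + 6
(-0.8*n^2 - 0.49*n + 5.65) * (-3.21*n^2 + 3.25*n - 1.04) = 2.568*n^4 - 1.0271*n^3 - 18.897*n^2 + 18.8721*n - 5.876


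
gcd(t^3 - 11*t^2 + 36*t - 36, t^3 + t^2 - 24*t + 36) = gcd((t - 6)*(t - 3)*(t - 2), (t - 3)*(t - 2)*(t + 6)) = t^2 - 5*t + 6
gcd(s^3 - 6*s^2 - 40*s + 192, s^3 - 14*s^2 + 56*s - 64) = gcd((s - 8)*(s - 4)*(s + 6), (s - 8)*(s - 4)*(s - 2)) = s^2 - 12*s + 32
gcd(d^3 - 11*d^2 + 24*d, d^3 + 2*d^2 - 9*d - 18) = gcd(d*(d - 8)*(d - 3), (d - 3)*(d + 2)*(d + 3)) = d - 3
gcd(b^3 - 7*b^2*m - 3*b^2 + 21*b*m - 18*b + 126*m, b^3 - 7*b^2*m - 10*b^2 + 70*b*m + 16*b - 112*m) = b - 7*m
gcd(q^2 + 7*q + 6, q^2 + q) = q + 1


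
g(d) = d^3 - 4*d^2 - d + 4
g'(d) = 3*d^2 - 8*d - 1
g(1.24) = -1.48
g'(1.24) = -6.31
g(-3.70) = -97.71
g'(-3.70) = 69.67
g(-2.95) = -53.53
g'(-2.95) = 48.71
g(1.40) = -2.50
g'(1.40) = -6.32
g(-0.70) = 2.40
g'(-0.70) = 6.07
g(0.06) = 3.93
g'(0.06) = -1.47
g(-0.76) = 2.01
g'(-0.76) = 6.81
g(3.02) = -7.96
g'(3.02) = 2.20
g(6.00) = 70.00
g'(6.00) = 59.00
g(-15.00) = -4256.00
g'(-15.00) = 794.00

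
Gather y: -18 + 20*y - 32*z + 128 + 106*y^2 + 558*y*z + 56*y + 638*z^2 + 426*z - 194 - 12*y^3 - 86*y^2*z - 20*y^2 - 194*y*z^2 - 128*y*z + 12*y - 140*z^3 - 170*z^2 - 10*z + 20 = -12*y^3 + y^2*(86 - 86*z) + y*(-194*z^2 + 430*z + 88) - 140*z^3 + 468*z^2 + 384*z - 64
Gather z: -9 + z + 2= z - 7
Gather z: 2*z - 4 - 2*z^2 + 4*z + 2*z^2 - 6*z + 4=0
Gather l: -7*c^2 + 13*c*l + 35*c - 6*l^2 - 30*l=-7*c^2 + 35*c - 6*l^2 + l*(13*c - 30)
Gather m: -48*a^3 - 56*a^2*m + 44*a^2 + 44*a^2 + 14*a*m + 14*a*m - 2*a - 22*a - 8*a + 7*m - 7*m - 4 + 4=-48*a^3 + 88*a^2 - 32*a + m*(-56*a^2 + 28*a)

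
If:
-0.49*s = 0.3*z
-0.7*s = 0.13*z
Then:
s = 0.00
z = 0.00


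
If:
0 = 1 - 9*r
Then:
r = 1/9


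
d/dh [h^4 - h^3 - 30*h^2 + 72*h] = 4*h^3 - 3*h^2 - 60*h + 72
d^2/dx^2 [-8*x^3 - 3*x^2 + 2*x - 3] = -48*x - 6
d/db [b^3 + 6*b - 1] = 3*b^2 + 6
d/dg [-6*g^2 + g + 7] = 1 - 12*g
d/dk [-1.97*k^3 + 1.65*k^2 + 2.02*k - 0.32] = -5.91*k^2 + 3.3*k + 2.02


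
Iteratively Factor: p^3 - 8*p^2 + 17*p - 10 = (p - 1)*(p^2 - 7*p + 10) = (p - 2)*(p - 1)*(p - 5)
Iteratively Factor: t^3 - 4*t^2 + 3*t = (t - 3)*(t^2 - t) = (t - 3)*(t - 1)*(t)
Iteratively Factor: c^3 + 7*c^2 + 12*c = (c + 3)*(c^2 + 4*c) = c*(c + 3)*(c + 4)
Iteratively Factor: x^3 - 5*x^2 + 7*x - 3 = (x - 1)*(x^2 - 4*x + 3) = (x - 3)*(x - 1)*(x - 1)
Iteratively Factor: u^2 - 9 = (u - 3)*(u + 3)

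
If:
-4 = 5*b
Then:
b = -4/5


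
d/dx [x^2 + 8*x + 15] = 2*x + 8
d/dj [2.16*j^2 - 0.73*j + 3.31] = 4.32*j - 0.73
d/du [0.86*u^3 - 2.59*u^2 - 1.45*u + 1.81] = 2.58*u^2 - 5.18*u - 1.45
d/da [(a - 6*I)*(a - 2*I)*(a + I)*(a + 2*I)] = 4*a^3 - 15*I*a^2 + 20*a - 20*I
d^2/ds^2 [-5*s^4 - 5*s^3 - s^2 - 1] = -60*s^2 - 30*s - 2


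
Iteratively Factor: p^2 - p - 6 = (p + 2)*(p - 3)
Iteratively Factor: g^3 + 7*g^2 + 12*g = (g)*(g^2 + 7*g + 12) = g*(g + 3)*(g + 4)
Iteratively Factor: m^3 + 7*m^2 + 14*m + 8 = (m + 2)*(m^2 + 5*m + 4) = (m + 1)*(m + 2)*(m + 4)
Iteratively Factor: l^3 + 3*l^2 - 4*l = (l + 4)*(l^2 - l) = l*(l + 4)*(l - 1)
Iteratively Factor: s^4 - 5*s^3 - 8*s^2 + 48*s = (s)*(s^3 - 5*s^2 - 8*s + 48) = s*(s + 3)*(s^2 - 8*s + 16) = s*(s - 4)*(s + 3)*(s - 4)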